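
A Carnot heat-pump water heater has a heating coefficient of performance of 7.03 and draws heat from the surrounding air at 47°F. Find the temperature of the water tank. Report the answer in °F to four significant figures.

COP_HP = T_H/(T_H − T_C) rearranges to T_H = COP·T_C/(COP − 1).
With T_C = 281.48 K, T_H = 7.03 × 281.48/6.030 = 328.16 K.
Converting, 328.16 K = 131.02°F.

131.0 °F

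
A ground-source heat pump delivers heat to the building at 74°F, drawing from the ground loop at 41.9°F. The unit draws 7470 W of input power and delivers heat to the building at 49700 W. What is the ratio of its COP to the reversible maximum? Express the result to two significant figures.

COP_actual = Q̇_H/Ẇ = 49700/7470 = 6.653.
In absolute terms T_C = 278.65 K and T_H = 296.48 K, so ΔT = 17.83 K.
COP_Carnot = T_H/ΔT = 296.48/17.83 = 16.63.
η_II = COP_actual/COP_Carnot = 6.653/16.63 = 0.4002.

0.40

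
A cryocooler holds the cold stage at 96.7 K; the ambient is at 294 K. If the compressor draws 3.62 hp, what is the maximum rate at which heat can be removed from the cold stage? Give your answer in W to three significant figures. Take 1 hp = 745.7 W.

The reservoir spacing is ΔT = 294 − 96.7 = 197.3 K.
COP_Carnot = T_C/ΔT = 96.70/197.3 = 0.4901.
Q̇_max = COP_Carnot × Ẇ = 0.4901 × 3.620 hp = 1.774 hp = 1323 W.

1320 W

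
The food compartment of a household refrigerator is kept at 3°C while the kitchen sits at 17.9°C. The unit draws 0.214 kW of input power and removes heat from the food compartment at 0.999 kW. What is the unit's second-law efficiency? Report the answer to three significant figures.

0.252

COP_actual = Q̇_C/Ẇ = 0.9990/0.2140 = 4.668.
In absolute terms T_C = 276.15 K and T_H = 291.05 K, so ΔT = 14.90 K.
COP_Carnot = T_C/ΔT = 276.15/14.90 = 18.53.
η_II = COP_actual/COP_Carnot = 4.668/18.53 = 0.2519.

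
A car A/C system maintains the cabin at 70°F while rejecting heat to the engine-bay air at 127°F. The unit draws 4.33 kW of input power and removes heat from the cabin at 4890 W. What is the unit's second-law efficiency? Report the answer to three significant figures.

0.122

Converting, Q̇_C = 4890 W = 4.890 kW, so COP_actual = Q̇_C/Ẇ = 4.890/4.330 = 1.129.
In absolute terms T_C = 294.26 K and T_H = 325.93 K, so ΔT = 31.67 K.
COP_Carnot = T_C/ΔT = 294.26/31.67 = 9.292.
η_II = COP_actual/COP_Carnot = 1.129/9.292 = 0.1215.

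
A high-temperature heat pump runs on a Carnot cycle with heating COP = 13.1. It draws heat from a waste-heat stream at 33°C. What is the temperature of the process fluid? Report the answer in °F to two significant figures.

140 °F

COP_HP = T_H/(T_H − T_C) rearranges to T_H = COP·T_C/(COP − 1).
With T_C = 306.15 K, T_H = 13.1 × 306.15/12.10 = 331.45 K.
Converting, 331.45 K = 136.94°F.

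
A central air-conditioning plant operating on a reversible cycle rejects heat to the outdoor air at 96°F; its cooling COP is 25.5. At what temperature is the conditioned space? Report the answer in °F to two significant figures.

75 °F

For a Carnot refrigerator COP_R = T_C/(T_H − T_C), so T_C = COP·T_H/(1 + COP).
With T_H = 308.71 K, T_C = 25.5 × 308.71/26.50 = 297.06 K.
Converting, 297.06 K = 75.03°F.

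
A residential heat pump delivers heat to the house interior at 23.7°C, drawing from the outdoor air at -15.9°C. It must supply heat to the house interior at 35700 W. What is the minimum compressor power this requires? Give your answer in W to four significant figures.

4762 W

In absolute terms T_C = 257.25 K and T_H = 296.85 K, so ΔT = 39.60 K.
COP_Carnot = T_H/ΔT = 296.85/39.60 = 7.496.
Ẇ_min = Q̇/COP_Carnot = 35700/7.496 = 4762 W.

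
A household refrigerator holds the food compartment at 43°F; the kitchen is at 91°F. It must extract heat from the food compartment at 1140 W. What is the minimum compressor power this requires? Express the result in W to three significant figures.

In absolute terms T_C = 279.26 K and T_H = 305.93 K, so ΔT = 26.67 K.
COP_Carnot = T_C/ΔT = 279.26/26.67 = 10.47.
Ẇ_min = Q̇/COP_Carnot = 1140/10.47 = 108.9 W.

109 W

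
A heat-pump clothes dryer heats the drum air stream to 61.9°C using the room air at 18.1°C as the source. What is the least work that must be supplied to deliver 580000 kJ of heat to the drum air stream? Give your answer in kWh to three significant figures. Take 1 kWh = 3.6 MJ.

In absolute terms T_C = 291.25 K and T_H = 335.05 K, so ΔT = 43.80 K.
The reversible limit is COP_HP = T_H/ΔT = 7.650, so W_min = Q_H/COP = Q_H·ΔT/T_H.
W_min = 580000 × 43.80/335.05 = 75820 kJ = 21.06 kWh.

21.1 kWh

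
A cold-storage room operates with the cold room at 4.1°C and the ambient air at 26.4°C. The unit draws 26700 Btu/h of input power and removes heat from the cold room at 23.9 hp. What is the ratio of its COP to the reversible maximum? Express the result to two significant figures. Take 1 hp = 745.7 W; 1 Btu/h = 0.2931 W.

0.18

Converting, Q̇_C = 23.90 hp = 60810 Btu/h, so COP_actual = Q̇_C/Ẇ = 60810/26700 = 2.277.
In absolute terms T_C = 277.25 K and T_H = 299.55 K, so ΔT = 22.30 K.
COP_Carnot = T_C/ΔT = 277.25/22.30 = 12.43.
η_II = COP_actual/COP_Carnot = 2.277/12.43 = 0.1832.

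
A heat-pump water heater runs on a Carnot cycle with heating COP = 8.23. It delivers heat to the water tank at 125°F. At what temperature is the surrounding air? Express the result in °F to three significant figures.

COP_HP = T_H/(T_H − T_C) gives T_H − T_C = T_H/COP.
With T_H = 324.82 K, T_C = 324.82 × (1 − 1/8.23) = 285.35 K.
Converting, 285.35 K = 53.96°F.

54.0 °F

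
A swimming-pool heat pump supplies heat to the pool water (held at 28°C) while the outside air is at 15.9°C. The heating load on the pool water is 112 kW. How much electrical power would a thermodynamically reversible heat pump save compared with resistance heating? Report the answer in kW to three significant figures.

In absolute terms T_C = 289.05 K and T_H = 301.15 K, so ΔT = 12.10 K.
COP_Carnot = T_H/ΔT = 301.15/12.10 = 24.89.
Resistance heating needs Ẇ_res = Q̇_H = 112.0 kW; the reversible heat pump needs only Ẇ_hp = Q̇_H/COP = 4.500 kW.
Saving = 112.0 − 4.500 = 107.5 kW.

107 kW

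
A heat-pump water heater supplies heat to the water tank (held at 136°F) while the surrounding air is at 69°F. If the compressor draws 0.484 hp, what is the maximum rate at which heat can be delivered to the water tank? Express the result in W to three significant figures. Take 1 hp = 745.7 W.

3210 W

In absolute terms T_C = 293.71 K and T_H = 330.93 K, so ΔT = 37.22 K.
COP_Carnot = T_H/ΔT = 330.93/37.22 = 8.891.
Q̇_max = COP_Carnot × Ẇ = 8.891 × 0.4840 hp = 4.303 hp = 3209 W.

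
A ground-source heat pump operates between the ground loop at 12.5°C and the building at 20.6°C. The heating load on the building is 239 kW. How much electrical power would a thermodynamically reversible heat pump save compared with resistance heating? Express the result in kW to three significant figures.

232 kW

In absolute terms T_C = 285.65 K and T_H = 293.75 K, so ΔT = 8.100 K.
COP_Carnot = T_H/ΔT = 293.75/8.100 = 36.27.
Resistance heating needs Ẇ_res = Q̇_H = 239.0 kW; the reversible heat pump needs only Ẇ_hp = Q̇_H/COP = 6.590 kW.
Saving = 239.0 − 6.590 = 232.4 kW.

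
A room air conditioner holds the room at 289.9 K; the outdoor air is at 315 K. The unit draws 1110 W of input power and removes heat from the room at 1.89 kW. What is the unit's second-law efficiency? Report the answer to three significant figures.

0.147

Converting, Q̇_C = 1.890 kW = 1890 W, so COP_actual = Q̇_C/Ẇ = 1890/1110 = 1.703.
The reservoir spacing is ΔT = 315 − 289.9 = 25.10 K.
COP_Carnot = T_C/ΔT = 289.90/25.10 = 11.55.
η_II = COP_actual/COP_Carnot = 1.703/11.55 = 0.1474.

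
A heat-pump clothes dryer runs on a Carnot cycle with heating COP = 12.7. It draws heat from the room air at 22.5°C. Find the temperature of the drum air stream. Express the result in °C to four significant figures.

47.77 °C

COP_HP = T_H/(T_H − T_C) rearranges to T_H = COP·T_C/(COP − 1).
With T_C = 295.65 K, T_H = 12.7 × 295.65/11.70 = 320.92 K.
Converting, 320.92 K = 47.77°C.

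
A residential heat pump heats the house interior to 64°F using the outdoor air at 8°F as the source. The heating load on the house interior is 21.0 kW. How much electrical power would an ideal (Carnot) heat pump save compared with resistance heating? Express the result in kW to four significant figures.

In absolute terms T_C = 259.82 K and T_H = 290.93 K, so ΔT = 31.11 K.
COP_Carnot = T_H/ΔT = 290.93/31.11 = 9.351.
Resistance heating needs Ẇ_res = Q̇_H = 21.00 kW; the reversible heat pump needs only Ẇ_hp = Q̇_H/COP = 2.246 kW.
Saving = 21.00 − 2.246 = 18.75 kW.

18.75 kW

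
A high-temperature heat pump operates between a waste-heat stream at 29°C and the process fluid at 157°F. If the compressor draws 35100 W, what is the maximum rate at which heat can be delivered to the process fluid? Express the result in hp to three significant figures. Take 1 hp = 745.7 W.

399 hp

In absolute terms T_C = 302.15 K and T_H = 342.59 K, so ΔT = 40.44 K.
COP_Carnot = T_H/ΔT = 342.59/40.44 = 8.471.
Q̇_max = COP_Carnot × Ẇ = 8.471 × 35100 W = 297300 W = 398.7 hp.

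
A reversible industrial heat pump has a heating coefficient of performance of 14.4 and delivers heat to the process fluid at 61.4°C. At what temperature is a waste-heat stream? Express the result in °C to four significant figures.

COP_HP = T_H/(T_H − T_C) gives T_H − T_C = T_H/COP.
With T_H = 334.55 K, T_C = 334.55 × (1 − 1/14.4) = 311.32 K.
Converting, 311.32 K = 38.17°C.

38.17 °C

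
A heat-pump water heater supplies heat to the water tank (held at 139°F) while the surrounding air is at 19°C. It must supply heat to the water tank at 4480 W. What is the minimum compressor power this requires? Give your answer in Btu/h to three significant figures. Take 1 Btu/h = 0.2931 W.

1860 Btu/h

In absolute terms T_C = 292.15 K and T_H = 332.59 K, so ΔT = 40.44 K.
COP_Carnot = T_H/ΔT = 332.59/40.44 = 8.223.
Ẇ_min = Q̇/COP_Carnot = 4480/8.223 = 544.8 W = 1859 Btu/h.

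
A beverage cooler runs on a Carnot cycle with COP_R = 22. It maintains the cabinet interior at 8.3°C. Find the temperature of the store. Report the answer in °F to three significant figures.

COP_R = T_C/(T_H − T_C) gives T_H − T_C = T_C/COP.
With T_C = 281.45 K, T_H = 281.45 × (1 + 1/22) = 294.24 K.
Converting, 294.24 K = 69.97°F.

70.0 °F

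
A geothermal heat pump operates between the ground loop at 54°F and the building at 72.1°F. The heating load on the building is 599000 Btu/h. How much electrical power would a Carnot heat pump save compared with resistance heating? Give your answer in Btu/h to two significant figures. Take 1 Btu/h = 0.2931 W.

In absolute terms T_C = 285.37 K and T_H = 295.43 K, so ΔT = 10.06 K.
COP_Carnot = T_H/ΔT = 295.43/10.06 = 29.38.
Resistance heating needs Ẇ_res = Q̇_H = 599000 Btu/h; the reversible heat pump needs only Ẇ_hp = Q̇_H/COP = 20390 Btu/h.
Saving = 599000 − 20390 = 578600 Btu/h.

580000 Btu/h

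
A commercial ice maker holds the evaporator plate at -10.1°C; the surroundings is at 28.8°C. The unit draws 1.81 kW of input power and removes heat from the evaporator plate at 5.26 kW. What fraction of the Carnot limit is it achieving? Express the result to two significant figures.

COP_actual = Q̇_C/Ẇ = 5.260/1.810 = 2.906.
In absolute terms T_C = 263.05 K and T_H = 301.95 K, so ΔT = 38.90 K.
COP_Carnot = T_C/ΔT = 263.05/38.90 = 6.762.
η_II = COP_actual/COP_Carnot = 2.906/6.762 = 0.4298.

0.43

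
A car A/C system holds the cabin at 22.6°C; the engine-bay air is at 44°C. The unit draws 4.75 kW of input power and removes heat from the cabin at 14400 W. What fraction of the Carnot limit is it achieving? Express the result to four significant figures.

0.2194

Converting, Q̇_C = 14400 W = 14.40 kW, so COP_actual = Q̇_C/Ẇ = 14.40/4.750 = 3.032.
In absolute terms T_C = 295.75 K and T_H = 317.15 K, so ΔT = 21.40 K.
COP_Carnot = T_C/ΔT = 295.75/21.40 = 13.82.
η_II = COP_actual/COP_Carnot = 3.032/13.82 = 0.2194.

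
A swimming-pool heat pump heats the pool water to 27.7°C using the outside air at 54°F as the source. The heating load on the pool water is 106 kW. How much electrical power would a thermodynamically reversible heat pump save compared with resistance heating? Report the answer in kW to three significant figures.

In absolute terms T_C = 285.37 K and T_H = 300.85 K, so ΔT = 15.48 K.
COP_Carnot = T_H/ΔT = 300.85/15.48 = 19.44.
Resistance heating needs Ẇ_res = Q̇_H = 106.0 kW; the reversible heat pump needs only Ẇ_hp = Q̇_H/COP = 5.453 kW.
Saving = 106.0 − 5.453 = 100.5 kW.

101 kW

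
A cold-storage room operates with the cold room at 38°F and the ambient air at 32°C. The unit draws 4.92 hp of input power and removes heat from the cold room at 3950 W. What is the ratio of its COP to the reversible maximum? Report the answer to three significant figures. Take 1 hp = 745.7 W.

Converting, Q̇_C = 3950 W = 5.297 hp, so COP_actual = Q̇_C/Ẇ = 5.297/4.920 = 1.077.
In absolute terms T_C = 276.48 K and T_H = 305.15 K, so ΔT = 28.67 K.
COP_Carnot = T_C/ΔT = 276.48/28.67 = 9.645.
η_II = COP_actual/COP_Carnot = 1.077/9.645 = 0.1116.

0.112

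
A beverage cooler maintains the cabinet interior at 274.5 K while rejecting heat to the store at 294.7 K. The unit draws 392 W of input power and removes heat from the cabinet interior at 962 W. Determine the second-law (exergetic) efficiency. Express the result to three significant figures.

0.181

COP_actual = Q̇_C/Ẇ = 962.0/392.0 = 2.454.
The reservoir spacing is ΔT = 294.7 − 274.5 = 20.20 K.
COP_Carnot = T_C/ΔT = 274.50/20.20 = 13.59.
η_II = COP_actual/COP_Carnot = 2.454/13.59 = 0.1806.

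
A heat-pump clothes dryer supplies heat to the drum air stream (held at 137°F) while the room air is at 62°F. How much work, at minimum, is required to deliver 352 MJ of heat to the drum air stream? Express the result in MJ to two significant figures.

In absolute terms T_C = 289.82 K and T_H = 331.48 K, so ΔT = 41.67 K.
The reversible limit is COP_HP = T_H/ΔT = 7.956, so W_min = Q_H/COP = Q_H·ΔT/T_H.
W_min = 352.0 × 41.67/331.48 = 44.25 MJ.

44 MJ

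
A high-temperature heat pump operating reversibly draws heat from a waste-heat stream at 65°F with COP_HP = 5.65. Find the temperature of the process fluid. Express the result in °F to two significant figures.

180 °F

COP_HP = T_H/(T_H − T_C) rearranges to T_H = COP·T_C/(COP − 1).
With T_C = 291.48 K, T_H = 5.65 × 291.48/4.650 = 354.17 K.
Converting, 354.17 K = 177.83°F.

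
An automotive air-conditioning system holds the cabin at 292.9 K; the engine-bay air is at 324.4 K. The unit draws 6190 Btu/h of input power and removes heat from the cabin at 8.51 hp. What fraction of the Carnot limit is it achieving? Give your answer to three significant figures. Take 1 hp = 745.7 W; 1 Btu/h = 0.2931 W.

Converting, Q̇_C = 8.510 hp = 21650 Btu/h, so COP_actual = Q̇_C/Ẇ = 21650/6190 = 3.498.
The reservoir spacing is ΔT = 324.4 − 292.9 = 31.50 K.
COP_Carnot = T_C/ΔT = 292.90/31.50 = 9.298.
η_II = COP_actual/COP_Carnot = 3.498/9.298 = 0.3762.

0.376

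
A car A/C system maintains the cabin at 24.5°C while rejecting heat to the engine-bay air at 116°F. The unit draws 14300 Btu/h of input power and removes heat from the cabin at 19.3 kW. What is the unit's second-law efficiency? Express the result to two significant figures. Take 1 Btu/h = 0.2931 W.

0.34

Converting, Q̇_C = 19.30 kW = 65850 Btu/h, so COP_actual = Q̇_C/Ẇ = 65850/14300 = 4.605.
In absolute terms T_C = 297.65 K and T_H = 319.82 K, so ΔT = 22.17 K.
COP_Carnot = T_C/ΔT = 297.65/22.17 = 13.43.
η_II = COP_actual/COP_Carnot = 4.605/13.43 = 0.3429.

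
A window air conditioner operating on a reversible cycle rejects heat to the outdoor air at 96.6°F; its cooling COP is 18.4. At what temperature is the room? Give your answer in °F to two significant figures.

For a Carnot refrigerator COP_R = T_C/(T_H − T_C), so T_C = COP·T_H/(1 + COP).
With T_H = 309.04 K, T_C = 18.4 × 309.04/19.40 = 293.11 K.
Converting, 293.11 K = 67.93°F.

68 °F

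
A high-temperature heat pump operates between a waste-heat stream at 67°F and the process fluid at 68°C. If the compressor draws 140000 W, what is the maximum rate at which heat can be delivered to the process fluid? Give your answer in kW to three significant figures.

In absolute terms T_C = 292.59 K and T_H = 341.15 K, so ΔT = 48.56 K.
COP_Carnot = T_H/ΔT = 341.15/48.56 = 7.026.
Q̇_max = COP_Carnot × Ẇ = 7.026 × 140000 W = 983600 W = 983.6 kW.

984 kW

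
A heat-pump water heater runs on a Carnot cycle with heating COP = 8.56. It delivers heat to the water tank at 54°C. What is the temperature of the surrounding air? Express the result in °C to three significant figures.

15.8 °C

COP_HP = T_H/(T_H − T_C) gives T_H − T_C = T_H/COP.
With T_H = 327.15 K, T_C = 327.15 × (1 − 1/8.56) = 288.93 K.
Converting, 288.93 K = 15.78°C.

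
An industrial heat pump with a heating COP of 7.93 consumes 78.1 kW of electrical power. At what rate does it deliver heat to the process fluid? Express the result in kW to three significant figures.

619 kW

Q̇_H = COP_HP × Ẇ = 7.93 × 78.10 = 619.3 kW.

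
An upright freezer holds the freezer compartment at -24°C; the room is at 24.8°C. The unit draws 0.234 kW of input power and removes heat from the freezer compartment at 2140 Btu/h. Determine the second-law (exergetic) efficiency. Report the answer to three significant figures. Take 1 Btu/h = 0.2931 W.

0.525

Converting, Q̇_C = 2140 Btu/h = 0.6272 kW, so COP_actual = Q̇_C/Ẇ = 0.6272/0.2340 = 2.680.
In absolute terms T_C = 249.15 K and T_H = 297.95 K, so ΔT = 48.80 K.
COP_Carnot = T_C/ΔT = 249.15/48.80 = 5.106.
η_II = COP_actual/COP_Carnot = 2.680/5.106 = 0.5250.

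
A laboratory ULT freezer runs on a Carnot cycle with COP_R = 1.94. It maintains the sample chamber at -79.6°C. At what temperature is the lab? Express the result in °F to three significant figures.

68.3 °F

COP_R = T_C/(T_H − T_C) gives T_H − T_C = T_C/COP.
With T_C = 193.55 K, T_H = 193.55 × (1 + 1/1.94) = 293.32 K.
Converting, 293.32 K = 68.30°F.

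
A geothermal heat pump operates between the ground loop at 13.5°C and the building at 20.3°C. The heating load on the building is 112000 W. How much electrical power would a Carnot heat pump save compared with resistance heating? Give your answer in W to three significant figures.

109000 W

In absolute terms T_C = 286.65 K and T_H = 293.45 K, so ΔT = 6.800 K.
COP_Carnot = T_H/ΔT = 293.45/6.800 = 43.15.
Resistance heating needs Ẇ_res = Q̇_H = 112000 W; the reversible heat pump needs only Ẇ_hp = Q̇_H/COP = 2595 W.
Saving = 112000 − 2595 = 109400 W.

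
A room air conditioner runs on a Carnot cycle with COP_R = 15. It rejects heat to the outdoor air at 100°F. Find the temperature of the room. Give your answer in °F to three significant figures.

For a Carnot refrigerator COP_R = T_C/(T_H − T_C), so T_C = COP·T_H/(1 + COP).
With T_H = 310.93 K, T_C = 15 × 310.93/16.00 = 291.49 K.
Converting, 291.49 K = 65.02°F.

65.0 °F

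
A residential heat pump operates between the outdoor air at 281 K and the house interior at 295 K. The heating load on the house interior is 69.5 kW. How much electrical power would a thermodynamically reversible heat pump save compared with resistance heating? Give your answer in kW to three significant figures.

66.2 kW

The reservoir spacing is ΔT = 295 − 281 = 14.00 K.
COP_Carnot = T_H/ΔT = 295.00/14.00 = 21.07.
Resistance heating needs Ẇ_res = Q̇_H = 69.50 kW; the reversible heat pump needs only Ẇ_hp = Q̇_H/COP = 3.298 kW.
Saving = 69.50 − 3.298 = 66.20 kW.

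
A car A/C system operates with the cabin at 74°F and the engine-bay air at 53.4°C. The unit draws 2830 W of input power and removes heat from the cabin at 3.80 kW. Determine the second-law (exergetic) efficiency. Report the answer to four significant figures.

Converting, Q̇_C = 3.800 kW = 3800 W, so COP_actual = Q̇_C/Ẇ = 3800/2830 = 1.343.
In absolute terms T_C = 296.48 K and T_H = 326.55 K, so ΔT = 30.07 K.
COP_Carnot = T_C/ΔT = 296.48/30.07 = 9.861.
η_II = COP_actual/COP_Carnot = 1.343/9.861 = 0.1362.

0.1362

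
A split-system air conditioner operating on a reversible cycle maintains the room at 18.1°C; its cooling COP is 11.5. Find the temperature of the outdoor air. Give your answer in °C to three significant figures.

COP_R = T_C/(T_H − T_C) gives T_H − T_C = T_C/COP.
With T_C = 291.25 K, T_H = 291.25 × (1 + 1/11.5) = 316.58 K.
Converting, 316.58 K = 43.43°C.

43.4 °C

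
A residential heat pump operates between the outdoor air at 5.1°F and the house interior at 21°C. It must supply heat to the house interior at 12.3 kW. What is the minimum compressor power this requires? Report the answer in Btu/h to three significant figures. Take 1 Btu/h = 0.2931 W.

5130 Btu/h

In absolute terms T_C = 258.21 K and T_H = 294.15 K, so ΔT = 35.94 K.
COP_Carnot = T_H/ΔT = 294.15/35.94 = 8.183.
Ẇ_min = Q̇/COP_Carnot = 12.30/8.183 = 1.503 kW = 5128 Btu/h.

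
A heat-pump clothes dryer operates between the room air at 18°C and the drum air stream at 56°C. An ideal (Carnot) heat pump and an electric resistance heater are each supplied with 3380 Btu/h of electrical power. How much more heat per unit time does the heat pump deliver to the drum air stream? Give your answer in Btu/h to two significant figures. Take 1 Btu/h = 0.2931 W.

In absolute terms T_C = 291.15 K and T_H = 329.15 K, so ΔT = 38.00 K.
COP_Carnot = T_H/ΔT = 329.15/38.00 = 8.662.
The heat pump delivers Q̇_H = COP × Ẇ = 29280 Btu/h; the resistance heater delivers Ẇ = 3380 Btu/h.
Extra = (COP − 1)·Ẇ = 25900 Btu/h.

26000 Btu/h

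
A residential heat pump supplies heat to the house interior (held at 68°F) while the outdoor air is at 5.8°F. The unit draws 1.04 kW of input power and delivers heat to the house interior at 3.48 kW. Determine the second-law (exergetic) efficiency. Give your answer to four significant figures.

0.3944

COP_actual = Q̇_H/Ẇ = 3.480/1.040 = 3.346.
In absolute terms T_C = 258.59 K and T_H = 293.15 K, so ΔT = 34.56 K.
COP_Carnot = T_H/ΔT = 293.15/34.56 = 8.483.
η_II = COP_actual/COP_Carnot = 3.346/8.483 = 0.3944.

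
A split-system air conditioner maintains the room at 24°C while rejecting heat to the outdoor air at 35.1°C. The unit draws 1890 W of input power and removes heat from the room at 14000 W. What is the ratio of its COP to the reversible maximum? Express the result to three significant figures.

0.277

COP_actual = Q̇_C/Ẇ = 14000/1890 = 7.407.
In absolute terms T_C = 297.15 K and T_H = 308.25 K, so ΔT = 11.10 K.
COP_Carnot = T_C/ΔT = 297.15/11.10 = 26.77.
η_II = COP_actual/COP_Carnot = 7.407/26.77 = 0.2767.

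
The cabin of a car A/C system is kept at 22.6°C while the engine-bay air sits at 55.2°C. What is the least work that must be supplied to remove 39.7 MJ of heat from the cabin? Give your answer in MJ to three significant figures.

In absolute terms T_C = 295.75 K and T_H = 328.35 K, so ΔT = 32.60 K.
The reversible limit is COP_R = T_C/ΔT = 9.072, so W_min = Q_C/COP = Q_C·ΔT/T_C.
W_min = 39.70 × 32.60/295.75 = 4.376 MJ.

4.38 MJ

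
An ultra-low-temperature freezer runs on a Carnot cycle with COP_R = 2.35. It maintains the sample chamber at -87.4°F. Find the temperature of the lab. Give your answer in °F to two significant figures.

COP_R = T_C/(T_H − T_C) gives T_H − T_C = T_C/COP.
With T_C = 206.82 K, T_H = 206.82 × (1 + 1/2.35) = 294.82 K.
Converting, 294.82 K = 71.01°F.

71 °F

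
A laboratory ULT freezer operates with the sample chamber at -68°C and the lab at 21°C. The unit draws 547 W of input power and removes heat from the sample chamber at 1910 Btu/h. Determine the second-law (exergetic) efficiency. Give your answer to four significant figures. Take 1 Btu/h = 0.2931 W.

Converting, Q̇_C = 1910 Btu/h = 559.8 W, so COP_actual = Q̇_C/Ẇ = 559.8/547.0 = 1.023.
In absolute terms T_C = 205.15 K and T_H = 294.15 K, so ΔT = 89.00 K.
COP_Carnot = T_C/ΔT = 205.15/89.00 = 2.305.
η_II = COP_actual/COP_Carnot = 1.023/2.305 = 0.4440.

0.4440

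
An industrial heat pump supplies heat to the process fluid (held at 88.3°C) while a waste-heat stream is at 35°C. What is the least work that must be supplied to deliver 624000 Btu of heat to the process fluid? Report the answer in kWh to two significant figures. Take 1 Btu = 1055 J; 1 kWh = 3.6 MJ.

27 kWh

In absolute terms T_C = 308.15 K and T_H = 361.45 K, so ΔT = 53.30 K.
The reversible limit is COP_HP = T_H/ΔT = 6.781, so W_min = Q_H/COP = Q_H·ΔT/T_H.
W_min = 624000 × 53.30/361.45 = 92020 Btu = 26.97 kWh.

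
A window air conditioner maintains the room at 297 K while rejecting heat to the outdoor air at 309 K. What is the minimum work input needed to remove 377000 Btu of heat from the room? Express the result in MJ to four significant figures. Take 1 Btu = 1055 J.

The reservoir spacing is ΔT = 309 − 297 = 12.00 K.
The reversible limit is COP_R = T_C/ΔT = 24.75, so W_min = Q_C/COP = Q_C·ΔT/T_C.
W_min = 377000 × 12.00/297.00 = 15230 Btu = 16.07 MJ.

16.07 MJ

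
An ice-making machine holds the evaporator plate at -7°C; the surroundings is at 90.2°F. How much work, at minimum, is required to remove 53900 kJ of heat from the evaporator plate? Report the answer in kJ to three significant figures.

7970 kJ

In absolute terms T_C = 266.15 K and T_H = 305.48 K, so ΔT = 39.33 K.
The reversible limit is COP_R = T_C/ΔT = 6.767, so W_min = Q_C/COP = Q_C·ΔT/T_C.
W_min = 53900 × 39.33/266.15 = 7966 kJ.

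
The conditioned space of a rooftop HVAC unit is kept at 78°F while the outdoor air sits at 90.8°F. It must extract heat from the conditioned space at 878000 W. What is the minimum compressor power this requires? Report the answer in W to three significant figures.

In absolute terms T_C = 298.71 K and T_H = 305.82 K, so ΔT = 7.111 K.
COP_Carnot = T_C/ΔT = 298.71/7.111 = 42.01.
Ẇ_min = Q̇/COP_Carnot = 878000/42.01 = 20900 W.

20900 W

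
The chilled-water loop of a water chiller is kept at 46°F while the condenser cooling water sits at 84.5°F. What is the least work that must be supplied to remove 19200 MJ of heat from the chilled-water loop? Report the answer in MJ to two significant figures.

In absolute terms T_C = 280.93 K and T_H = 302.32 K, so ΔT = 21.39 K.
The reversible limit is COP_R = T_C/ΔT = 13.13, so W_min = Q_C/COP = Q_C·ΔT/T_C.
W_min = 19200 × 21.39/280.93 = 1462 MJ.

1500 MJ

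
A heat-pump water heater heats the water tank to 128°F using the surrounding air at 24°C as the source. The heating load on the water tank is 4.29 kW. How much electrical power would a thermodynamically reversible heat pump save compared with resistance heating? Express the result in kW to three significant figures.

3.90 kW

In absolute terms T_C = 297.15 K and T_H = 326.48 K, so ΔT = 29.33 K.
COP_Carnot = T_H/ΔT = 326.48/29.33 = 11.13.
Resistance heating needs Ẇ_res = Q̇_H = 4.290 kW; the reversible heat pump needs only Ẇ_hp = Q̇_H/COP = 0.3854 kW.
Saving = 4.290 − 0.3854 = 3.905 kW.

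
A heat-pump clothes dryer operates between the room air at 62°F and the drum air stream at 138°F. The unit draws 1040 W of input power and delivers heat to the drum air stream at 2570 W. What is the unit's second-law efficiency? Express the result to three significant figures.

0.314

COP_actual = Q̇_H/Ẇ = 2570/1040 = 2.471.
In absolute terms T_C = 289.82 K and T_H = 332.04 K, so ΔT = 42.22 K.
COP_Carnot = T_H/ΔT = 332.04/42.22 = 7.864.
η_II = COP_actual/COP_Carnot = 2.471/7.864 = 0.3142.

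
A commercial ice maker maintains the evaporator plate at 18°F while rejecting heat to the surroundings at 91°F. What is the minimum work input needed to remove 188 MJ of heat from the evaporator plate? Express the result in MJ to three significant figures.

In absolute terms T_C = 265.37 K and T_H = 305.93 K, so ΔT = 40.56 K.
The reversible limit is COP_R = T_C/ΔT = 6.543, so W_min = Q_C/COP = Q_C·ΔT/T_C.
W_min = 188.0 × 40.56/265.37 = 28.73 MJ.

28.7 MJ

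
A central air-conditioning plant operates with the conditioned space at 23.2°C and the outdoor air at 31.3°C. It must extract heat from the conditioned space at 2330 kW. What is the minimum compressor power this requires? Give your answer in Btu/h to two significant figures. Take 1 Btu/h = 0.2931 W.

In absolute terms T_C = 296.35 K and T_H = 304.45 K, so ΔT = 8.100 K.
COP_Carnot = T_C/ΔT = 296.35/8.100 = 36.59.
Ẇ_min = Q̇/COP_Carnot = 2330/36.59 = 63.68 kW = 217300 Btu/h.

220000 Btu/h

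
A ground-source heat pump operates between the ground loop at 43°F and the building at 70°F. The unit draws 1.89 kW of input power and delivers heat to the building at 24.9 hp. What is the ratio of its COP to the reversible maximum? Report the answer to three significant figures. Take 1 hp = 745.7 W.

0.501

Converting, Q̇_H = 24.90 hp = 18.57 kW, so COP_actual = Q̇_H/Ẇ = 18.57/1.890 = 9.824.
In absolute terms T_C = 279.26 K and T_H = 294.26 K, so ΔT = 15.00 K.
COP_Carnot = T_H/ΔT = 294.26/15.00 = 19.62.
η_II = COP_actual/COP_Carnot = 9.824/19.62 = 0.5008.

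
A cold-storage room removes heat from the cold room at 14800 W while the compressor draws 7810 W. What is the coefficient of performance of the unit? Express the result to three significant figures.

The first law gives Q̇_H = Q̇_C + Ẇ, so the three rates are Q̇_C = 14800, Q̇_H = 22610, Ẇ = 7810 W.
COP_R = Q̇_C/Ẇ = 14800/7810 = 1.895.

1.90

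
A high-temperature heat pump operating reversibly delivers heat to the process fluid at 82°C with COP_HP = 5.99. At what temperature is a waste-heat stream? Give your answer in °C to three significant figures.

22.7 °C

COP_HP = T_H/(T_H − T_C) gives T_H − T_C = T_H/COP.
With T_H = 355.15 K, T_C = 355.15 × (1 − 1/5.99) = 295.86 K.
Converting, 295.86 K = 22.71°C.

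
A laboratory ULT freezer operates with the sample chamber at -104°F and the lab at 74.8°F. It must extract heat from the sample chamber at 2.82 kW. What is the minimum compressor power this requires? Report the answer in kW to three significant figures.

1.42 kW

In absolute terms T_C = 197.59 K and T_H = 296.93 K, so ΔT = 99.33 K.
COP_Carnot = T_C/ΔT = 197.59/99.33 = 1.989.
Ẇ_min = Q̇/COP_Carnot = 2.820/1.989 = 1.418 kW.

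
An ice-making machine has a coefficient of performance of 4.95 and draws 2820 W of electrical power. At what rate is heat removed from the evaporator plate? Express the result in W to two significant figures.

14000 W

Q̇_C = COP × Ẇ = 4.95 × 2820 = 13960 W.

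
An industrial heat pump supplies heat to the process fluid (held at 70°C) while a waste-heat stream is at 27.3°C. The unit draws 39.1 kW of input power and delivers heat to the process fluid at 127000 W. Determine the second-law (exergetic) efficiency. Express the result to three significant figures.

0.404

Converting, Q̇_H = 127000 W = 127.0 kW, so COP_actual = Q̇_H/Ẇ = 127.0/39.10 = 3.248.
In absolute terms T_C = 300.45 K and T_H = 343.15 K, so ΔT = 42.70 K.
COP_Carnot = T_H/ΔT = 343.15/42.70 = 8.036.
η_II = COP_actual/COP_Carnot = 3.248/8.036 = 0.4042.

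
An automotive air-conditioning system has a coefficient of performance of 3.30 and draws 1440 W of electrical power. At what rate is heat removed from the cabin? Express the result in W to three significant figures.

Q̇_C = COP × Ẇ = 3.30 × 1440 = 4752 W.

4750 W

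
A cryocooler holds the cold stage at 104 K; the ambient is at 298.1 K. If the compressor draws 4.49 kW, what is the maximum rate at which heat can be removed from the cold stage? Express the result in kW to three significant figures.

The reservoir spacing is ΔT = 298.1 − 104 = 194.1 K.
COP_Carnot = T_C/ΔT = 104.00/194.1 = 0.5358.
Q̇_max = COP_Carnot × Ẇ = 0.5358 × 4.490 kW = 2.406 kW.

2.41 kW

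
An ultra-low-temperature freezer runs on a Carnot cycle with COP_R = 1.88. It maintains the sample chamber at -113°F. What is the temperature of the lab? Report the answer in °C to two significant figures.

22 °C

COP_R = T_C/(T_H − T_C) gives T_H − T_C = T_C/COP.
With T_C = 192.59 K, T_H = 192.59 × (1 + 1/1.88) = 295.04 K.
Converting, 295.04 K = 21.89°C.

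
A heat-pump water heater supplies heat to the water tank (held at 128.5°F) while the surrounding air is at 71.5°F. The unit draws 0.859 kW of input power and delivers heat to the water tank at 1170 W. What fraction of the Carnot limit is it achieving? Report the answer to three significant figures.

0.132

Converting, Q̇_H = 1170 W = 1.170 kW, so COP_actual = Q̇_H/Ẇ = 1.170/0.8590 = 1.362.
In absolute terms T_C = 295.09 K and T_H = 326.76 K, so ΔT = 31.67 K.
COP_Carnot = T_H/ΔT = 326.76/31.67 = 10.32.
η_II = COP_actual/COP_Carnot = 1.362/10.32 = 0.1320.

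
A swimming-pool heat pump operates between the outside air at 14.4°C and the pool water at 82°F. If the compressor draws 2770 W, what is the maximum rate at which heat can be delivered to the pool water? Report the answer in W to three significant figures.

In absolute terms T_C = 287.55 K and T_H = 300.93 K, so ΔT = 13.38 K.
COP_Carnot = T_H/ΔT = 300.93/13.38 = 22.49.
Q̇_max = COP_Carnot × Ẇ = 22.49 × 2770 W = 62310 W.

62300 W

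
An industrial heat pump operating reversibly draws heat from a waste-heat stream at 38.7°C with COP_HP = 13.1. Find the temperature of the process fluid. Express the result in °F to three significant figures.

148 °F

COP_HP = T_H/(T_H − T_C) rearranges to T_H = COP·T_C/(COP − 1).
With T_C = 311.85 K, T_H = 13.1 × 311.85/12.10 = 337.62 K.
Converting, 337.62 K = 148.05°F.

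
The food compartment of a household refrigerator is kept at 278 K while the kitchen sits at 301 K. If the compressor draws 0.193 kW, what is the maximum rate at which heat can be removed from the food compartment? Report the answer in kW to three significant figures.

2.33 kW

The reservoir spacing is ΔT = 301 − 278 = 23.00 K.
COP_Carnot = T_C/ΔT = 278.00/23.00 = 12.09.
Q̇_max = COP_Carnot × Ẇ = 12.09 × 0.1930 kW = 2.333 kW.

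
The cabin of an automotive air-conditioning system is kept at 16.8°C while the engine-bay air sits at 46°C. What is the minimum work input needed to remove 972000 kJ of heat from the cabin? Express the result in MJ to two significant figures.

98 MJ

In absolute terms T_C = 289.95 K and T_H = 319.15 K, so ΔT = 29.20 K.
The reversible limit is COP_R = T_C/ΔT = 9.930, so W_min = Q_C/COP = Q_C·ΔT/T_C.
W_min = 972000 × 29.20/289.95 = 97890 kJ = 97.89 MJ.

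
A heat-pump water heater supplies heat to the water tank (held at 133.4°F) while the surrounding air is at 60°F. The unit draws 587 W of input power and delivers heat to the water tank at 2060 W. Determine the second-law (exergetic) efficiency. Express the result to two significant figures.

COP_actual = Q̇_H/Ẇ = 2060/587.0 = 3.509.
In absolute terms T_C = 288.71 K and T_H = 329.48 K, so ΔT = 40.78 K.
COP_Carnot = T_H/ΔT = 329.48/40.78 = 8.080.
η_II = COP_actual/COP_Carnot = 3.509/8.080 = 0.4343.

0.43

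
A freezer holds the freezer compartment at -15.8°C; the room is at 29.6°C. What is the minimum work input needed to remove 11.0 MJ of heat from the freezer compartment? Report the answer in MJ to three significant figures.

In absolute terms T_C = 257.35 K and T_H = 302.75 K, so ΔT = 45.40 K.
The reversible limit is COP_R = T_C/ΔT = 5.669, so W_min = Q_C/COP = Q_C·ΔT/T_C.
W_min = 11.00 × 45.40/257.35 = 1.941 MJ.

1.94 MJ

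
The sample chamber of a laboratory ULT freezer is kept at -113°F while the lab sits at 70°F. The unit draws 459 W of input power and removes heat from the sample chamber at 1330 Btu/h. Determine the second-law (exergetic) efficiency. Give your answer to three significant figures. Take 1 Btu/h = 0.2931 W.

Converting, Q̇_C = 1330 Btu/h = 389.8 W, so COP_actual = Q̇_C/Ẇ = 389.8/459.0 = 0.8493.
In absolute terms T_C = 192.59 K and T_H = 294.26 K, so ΔT = 101.7 K.
COP_Carnot = T_C/ΔT = 192.59/101.7 = 1.894.
η_II = COP_actual/COP_Carnot = 0.8493/1.894 = 0.4483.

0.448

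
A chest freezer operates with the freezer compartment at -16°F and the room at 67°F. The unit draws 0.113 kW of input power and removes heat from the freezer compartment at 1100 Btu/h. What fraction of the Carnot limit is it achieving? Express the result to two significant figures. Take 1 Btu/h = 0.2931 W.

0.53

Converting, Q̇_C = 1100 Btu/h = 0.3224 kW, so COP_actual = Q̇_C/Ẇ = 0.3224/0.1130 = 2.853.
In absolute terms T_C = 246.48 K and T_H = 292.59 K, so ΔT = 46.11 K.
COP_Carnot = T_C/ΔT = 246.48/46.11 = 5.345.
η_II = COP_actual/COP_Carnot = 2.853/5.345 = 0.5338.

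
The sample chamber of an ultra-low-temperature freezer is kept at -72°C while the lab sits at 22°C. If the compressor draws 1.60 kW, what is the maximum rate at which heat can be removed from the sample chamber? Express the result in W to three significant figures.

3420 W

In absolute terms T_C = 201.15 K and T_H = 295.15 K, so ΔT = 94.00 K.
COP_Carnot = T_C/ΔT = 201.15/94.00 = 2.140.
Q̇_max = COP_Carnot × Ẇ = 2.140 × 1.600 kW = 3.424 kW = 3424 W.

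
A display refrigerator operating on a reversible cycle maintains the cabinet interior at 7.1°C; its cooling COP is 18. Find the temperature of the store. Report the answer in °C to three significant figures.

22.7 °C

COP_R = T_C/(T_H − T_C) gives T_H − T_C = T_C/COP.
With T_C = 280.25 K, T_H = 280.25 × (1 + 1/18) = 295.82 K.
Converting, 295.82 K = 22.67°C.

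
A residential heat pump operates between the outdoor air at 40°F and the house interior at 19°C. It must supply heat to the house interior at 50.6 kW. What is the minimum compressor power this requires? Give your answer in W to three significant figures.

In absolute terms T_C = 277.59 K and T_H = 292.15 K, so ΔT = 14.56 K.
COP_Carnot = T_H/ΔT = 292.15/14.56 = 20.07.
Ẇ_min = Q̇/COP_Carnot = 50.60/20.07 = 2.521 kW = 2521 W.

2520 W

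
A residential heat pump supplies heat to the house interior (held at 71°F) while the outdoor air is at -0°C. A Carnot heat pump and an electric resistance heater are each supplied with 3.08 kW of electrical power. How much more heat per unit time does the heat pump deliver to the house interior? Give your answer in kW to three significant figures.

38.8 kW

In absolute terms T_C = 273.15 K and T_H = 294.82 K, so ΔT = 21.67 K.
COP_Carnot = T_H/ΔT = 294.82/21.67 = 13.61.
The heat pump delivers Q̇_H = COP × Ẇ = 41.91 kW; the resistance heater delivers Ẇ = 3.080 kW.
Extra = (COP − 1)·Ẇ = 38.83 kW.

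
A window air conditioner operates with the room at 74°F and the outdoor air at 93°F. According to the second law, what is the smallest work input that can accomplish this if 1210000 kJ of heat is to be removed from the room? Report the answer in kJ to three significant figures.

In absolute terms T_C = 296.48 K and T_H = 307.04 K, so ΔT = 10.56 K.
The reversible limit is COP_R = T_C/ΔT = 28.09, so W_min = Q_C/COP = Q_C·ΔT/T_C.
W_min = 1210000 × 10.56/296.48 = 43080 kJ.

43100 kJ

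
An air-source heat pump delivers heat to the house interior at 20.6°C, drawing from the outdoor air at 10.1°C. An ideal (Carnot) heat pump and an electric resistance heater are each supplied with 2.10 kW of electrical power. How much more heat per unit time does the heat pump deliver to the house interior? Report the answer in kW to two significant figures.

In absolute terms T_C = 283.25 K and T_H = 293.75 K, so ΔT = 10.50 K.
COP_Carnot = T_H/ΔT = 293.75/10.50 = 27.98.
The heat pump delivers Q̇_H = COP × Ẇ = 58.75 kW; the resistance heater delivers Ẇ = 2.100 kW.
Extra = (COP − 1)·Ẇ = 56.65 kW.

57 kW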